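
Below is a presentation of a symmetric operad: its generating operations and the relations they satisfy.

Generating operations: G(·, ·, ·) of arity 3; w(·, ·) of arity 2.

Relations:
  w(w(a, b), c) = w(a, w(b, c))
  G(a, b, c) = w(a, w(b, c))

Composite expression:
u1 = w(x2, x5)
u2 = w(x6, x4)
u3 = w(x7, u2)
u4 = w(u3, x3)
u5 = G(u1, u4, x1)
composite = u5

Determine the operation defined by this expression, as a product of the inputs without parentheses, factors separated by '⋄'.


x2 ⋄ x5 ⋄ x7 ⋄ x6 ⋄ x4 ⋄ x3 ⋄ x1


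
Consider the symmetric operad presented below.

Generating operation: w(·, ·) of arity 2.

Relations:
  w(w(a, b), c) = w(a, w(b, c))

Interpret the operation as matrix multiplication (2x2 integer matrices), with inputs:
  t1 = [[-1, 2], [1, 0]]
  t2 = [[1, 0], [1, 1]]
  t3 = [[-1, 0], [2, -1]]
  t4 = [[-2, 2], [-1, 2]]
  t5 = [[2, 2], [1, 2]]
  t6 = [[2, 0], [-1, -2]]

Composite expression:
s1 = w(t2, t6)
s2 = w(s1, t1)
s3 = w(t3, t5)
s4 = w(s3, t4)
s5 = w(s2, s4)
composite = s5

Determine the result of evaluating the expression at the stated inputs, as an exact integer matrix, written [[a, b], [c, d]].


[[-44, 56], [-34, 44]]


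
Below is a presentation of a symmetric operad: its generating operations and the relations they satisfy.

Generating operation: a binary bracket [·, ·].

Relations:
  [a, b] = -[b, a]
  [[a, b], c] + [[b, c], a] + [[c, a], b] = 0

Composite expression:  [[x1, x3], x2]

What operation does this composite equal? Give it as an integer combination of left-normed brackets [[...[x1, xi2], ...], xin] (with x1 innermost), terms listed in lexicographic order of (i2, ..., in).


[[x1, x3], x2]

Expand each bracket as ab - ba; the x1-initial words give the coefficients.
Composite bracket: [[x1, x3], x2]
Each bracket splits as ab - ba, giving 4 signed words (2^2 = 4).
Keep just the words that open with x1:
  the word x1x3x2 carries sign +1 and contributes +[[x1, x3], x2]


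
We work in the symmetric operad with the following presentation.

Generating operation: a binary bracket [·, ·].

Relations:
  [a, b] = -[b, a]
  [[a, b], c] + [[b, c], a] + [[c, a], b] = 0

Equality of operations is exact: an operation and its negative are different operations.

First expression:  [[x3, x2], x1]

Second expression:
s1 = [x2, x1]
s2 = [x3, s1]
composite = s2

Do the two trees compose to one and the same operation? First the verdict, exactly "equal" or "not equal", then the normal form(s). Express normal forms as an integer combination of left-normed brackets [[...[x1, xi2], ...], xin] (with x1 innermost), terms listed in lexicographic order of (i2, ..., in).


not equal; first: [[x1, x2], x3] - [[x1, x3], x2]; second: [[x1, x2], x3]

The first expression, normalized: [[x1, x2], x3] - [[x1, x3], x2]
The second expression, normalized: [[x1, x2], x3]
They disagree, so not equal.


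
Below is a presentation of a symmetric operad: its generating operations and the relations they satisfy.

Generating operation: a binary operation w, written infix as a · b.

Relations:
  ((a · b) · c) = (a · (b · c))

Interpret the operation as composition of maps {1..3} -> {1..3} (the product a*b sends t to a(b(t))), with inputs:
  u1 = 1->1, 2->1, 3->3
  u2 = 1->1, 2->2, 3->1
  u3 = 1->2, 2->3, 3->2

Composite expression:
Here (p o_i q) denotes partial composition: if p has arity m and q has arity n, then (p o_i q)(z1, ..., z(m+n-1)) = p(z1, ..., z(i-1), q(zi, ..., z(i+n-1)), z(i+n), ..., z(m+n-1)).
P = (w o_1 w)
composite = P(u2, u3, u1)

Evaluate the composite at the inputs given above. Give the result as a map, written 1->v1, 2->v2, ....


(u2 · u3) = 1->2, 2->1, 3->2
((u2 · u3) · u1) = 1->2, 2->2, 3->2

1->2, 2->2, 3->2


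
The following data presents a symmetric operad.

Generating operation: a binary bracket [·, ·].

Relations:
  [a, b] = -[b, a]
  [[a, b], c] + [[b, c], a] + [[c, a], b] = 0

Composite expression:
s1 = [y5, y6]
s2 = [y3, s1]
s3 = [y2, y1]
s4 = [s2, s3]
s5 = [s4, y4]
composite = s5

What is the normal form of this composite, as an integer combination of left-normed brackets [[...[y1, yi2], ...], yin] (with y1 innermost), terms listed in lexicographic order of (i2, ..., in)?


In the tensor algebra, words opening y1 carry the y1-anchored form.
Composite bracket: [[[y3, [y5, y6]], [y2, y1]], y4]
The bracket unfolds into 32 signed words via [a, b] = ab - ba (2^5 = 32).
The y1-initial words carry the normal form:
  y1y2y3y5y6y4 (sign +1) contributes +[[[[[y1, y2], y3], y5], y6], y4]
  y1y2y3y6y5y4 (sign -1) contributes -[[[[[y1, y2], y3], y6], y5], y4]
  y1y2y5y6y3y4 (sign -1) contributes -[[[[[y1, y2], y5], y6], y3], y4]
  y1y2y6y5y3y4 (sign +1) contributes +[[[[[y1, y2], y6], y5], y3], y4]

[[[[[y1, y2], y3], y5], y6], y4] - [[[[[y1, y2], y3], y6], y5], y4] - [[[[[y1, y2], y5], y6], y3], y4] + [[[[[y1, y2], y6], y5], y3], y4]


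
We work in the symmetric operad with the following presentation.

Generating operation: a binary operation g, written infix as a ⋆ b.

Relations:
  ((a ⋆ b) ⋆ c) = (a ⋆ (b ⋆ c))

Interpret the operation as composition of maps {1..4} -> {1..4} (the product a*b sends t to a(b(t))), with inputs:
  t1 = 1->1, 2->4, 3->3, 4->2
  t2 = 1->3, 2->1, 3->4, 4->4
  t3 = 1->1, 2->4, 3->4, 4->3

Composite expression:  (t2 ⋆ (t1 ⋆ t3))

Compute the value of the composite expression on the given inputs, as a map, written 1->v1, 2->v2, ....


1->3, 2->1, 3->1, 4->4

(t1 ⋆ t3) = 1->1, 2->2, 3->2, 4->3
(t2 ⋆ (t1 ⋆ t3)) = 1->3, 2->1, 3->1, 4->4


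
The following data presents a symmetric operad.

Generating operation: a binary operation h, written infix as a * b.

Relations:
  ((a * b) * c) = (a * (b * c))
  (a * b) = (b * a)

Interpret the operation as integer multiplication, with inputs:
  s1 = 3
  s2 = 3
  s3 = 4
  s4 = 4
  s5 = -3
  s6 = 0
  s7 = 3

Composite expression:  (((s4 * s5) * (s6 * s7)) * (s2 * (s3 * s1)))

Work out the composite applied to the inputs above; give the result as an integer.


0

(s4 * s5) = -12
(s6 * s7) = 0
((s4 * s5) * (s6 * s7)) = 0
(s3 * s1) = 12
(s2 * (s3 * s1)) = 36
(((s4 * s5) * (s6 * s7)) * (s2 * (s3 * s1))) = 0


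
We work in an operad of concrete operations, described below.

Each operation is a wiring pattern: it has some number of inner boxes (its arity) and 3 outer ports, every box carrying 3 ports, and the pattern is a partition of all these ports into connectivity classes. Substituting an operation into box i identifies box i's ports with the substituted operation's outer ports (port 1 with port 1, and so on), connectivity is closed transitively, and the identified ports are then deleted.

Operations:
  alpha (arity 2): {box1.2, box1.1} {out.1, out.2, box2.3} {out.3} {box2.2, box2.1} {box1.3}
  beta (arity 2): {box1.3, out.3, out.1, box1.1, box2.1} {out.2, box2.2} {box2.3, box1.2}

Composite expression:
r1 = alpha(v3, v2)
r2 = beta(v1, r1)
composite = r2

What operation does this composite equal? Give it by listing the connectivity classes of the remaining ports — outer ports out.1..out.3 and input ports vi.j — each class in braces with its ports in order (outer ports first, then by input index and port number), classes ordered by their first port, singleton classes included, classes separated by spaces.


Two ports join when wires chain via beta-identified ports.
alpha over (v3, v2) gives {out.1, out.2, v2.3} {out.3} {v2.1, v2.2} {v3.1, v3.2} {v3.3}, out.j being that stage's outer ports
beta over (v1, v3, v2) gives {out.1, out.2, out.3, v1.1, v1.3, v2.3} {v1.2} {v2.1, v2.2} {v3.1, v3.2} {v3.3}, out.j being that stage's outer ports

{out.1, out.2, out.3, v1.1, v1.3, v2.3} {v1.2} {v2.1, v2.2} {v3.1, v3.2} {v3.3}


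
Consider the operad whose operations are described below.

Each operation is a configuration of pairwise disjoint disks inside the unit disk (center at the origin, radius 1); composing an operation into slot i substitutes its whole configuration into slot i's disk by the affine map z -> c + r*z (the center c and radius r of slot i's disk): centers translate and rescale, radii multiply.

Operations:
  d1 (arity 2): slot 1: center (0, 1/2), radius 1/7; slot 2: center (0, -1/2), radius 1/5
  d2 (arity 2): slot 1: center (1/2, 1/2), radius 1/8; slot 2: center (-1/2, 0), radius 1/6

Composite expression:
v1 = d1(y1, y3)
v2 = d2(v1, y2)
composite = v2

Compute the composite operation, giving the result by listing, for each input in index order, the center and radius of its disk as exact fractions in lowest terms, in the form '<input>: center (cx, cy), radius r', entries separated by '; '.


y1: center (1/2, 9/16), radius 1/56; y2: center (-1/2, 0), radius 1/6; y3: center (1/2, 7/16), radius 1/40

Only the slot chain above each y matters under d2; compose those maps.
tracing y1 down its 2-map path: center (1/2, 9/16), radius 1/56
tracing y3 down its 2-map path: center (1/2, 7/16), radius 1/40
tracing y2 down its 1-map path: center (-1/2, 0), radius 1/6


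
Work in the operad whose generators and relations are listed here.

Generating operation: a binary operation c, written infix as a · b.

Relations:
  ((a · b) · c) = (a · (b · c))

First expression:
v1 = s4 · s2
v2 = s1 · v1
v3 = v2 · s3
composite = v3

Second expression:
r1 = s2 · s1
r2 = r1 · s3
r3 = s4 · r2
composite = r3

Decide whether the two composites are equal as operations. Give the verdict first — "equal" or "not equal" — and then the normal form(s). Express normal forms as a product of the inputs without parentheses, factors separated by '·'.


not equal; the first gives s1 · s4 · s2 · s3 and the second s4 · s2 · s1 · s3

The first expression, normalized: s1 · s4 · s2 · s3
The second expression, normalized: s4 · s2 · s1 · s3
The normal forms differ: not equal.


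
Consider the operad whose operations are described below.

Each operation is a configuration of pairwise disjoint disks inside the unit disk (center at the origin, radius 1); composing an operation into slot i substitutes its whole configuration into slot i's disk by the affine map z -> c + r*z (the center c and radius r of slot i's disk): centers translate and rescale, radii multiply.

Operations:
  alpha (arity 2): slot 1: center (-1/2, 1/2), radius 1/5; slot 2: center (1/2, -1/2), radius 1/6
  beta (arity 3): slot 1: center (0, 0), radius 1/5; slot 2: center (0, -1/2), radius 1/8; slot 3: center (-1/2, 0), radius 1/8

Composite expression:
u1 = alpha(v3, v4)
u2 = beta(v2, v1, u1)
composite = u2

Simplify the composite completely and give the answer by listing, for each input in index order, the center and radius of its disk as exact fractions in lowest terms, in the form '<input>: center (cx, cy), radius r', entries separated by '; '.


v1: center (0, -1/2), radius 1/8; v2: center (0, 0), radius 1/5; v3: center (-9/16, 1/16), radius 1/40; v4: center (-7/16, -1/16), radius 1/48

Follow each v-input down from beta: c' goes to c + r*c', radius to r*r'.
for v2, the 1-step affine chain lands on center (0, 0), radius 1/5
for v1, the 1-step affine chain lands on center (0, -1/2), radius 1/8
for v3, the 2-step affine chain lands on center (-9/16, 1/16), radius 1/40
for v4, the 2-step affine chain lands on center (-7/16, -1/16), radius 1/48


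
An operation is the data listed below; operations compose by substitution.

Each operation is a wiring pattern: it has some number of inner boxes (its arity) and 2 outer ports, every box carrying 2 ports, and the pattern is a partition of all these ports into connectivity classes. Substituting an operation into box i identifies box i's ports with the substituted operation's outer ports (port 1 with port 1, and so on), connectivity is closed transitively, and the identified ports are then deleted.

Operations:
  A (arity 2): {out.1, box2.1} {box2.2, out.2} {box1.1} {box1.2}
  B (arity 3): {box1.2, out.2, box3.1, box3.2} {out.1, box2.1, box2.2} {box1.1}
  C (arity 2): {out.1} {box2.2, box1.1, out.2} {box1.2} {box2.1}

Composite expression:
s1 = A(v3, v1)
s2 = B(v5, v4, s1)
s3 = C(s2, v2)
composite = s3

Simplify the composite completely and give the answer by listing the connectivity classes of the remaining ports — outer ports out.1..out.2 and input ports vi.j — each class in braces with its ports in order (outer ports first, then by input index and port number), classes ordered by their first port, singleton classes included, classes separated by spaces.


{out.1} {out.2, v2.2, v4.1, v4.2} {v1.1, v1.2, v5.2} {v2.1} {v3.1} {v3.2} {v5.1}

Treat the ports identified at C as solder joints: merge, then drop.
through A, on inputs (v3, v1): {out.1, v1.1} {out.2, v1.2} {v3.1} {v3.2} (out.j = stage outer ports)
through B, on inputs (v5, v4, v3, v1): {out.1, v4.1, v4.2} {out.2, v1.1, v1.2, v5.2} {v3.1} {v3.2} {v5.1} (out.j = stage outer ports)
through C, on inputs (v5, v4, v3, v1, v2): {out.1} {out.2, v2.2, v4.1, v4.2} {v1.1, v1.2, v5.2} {v2.1} {v3.1} {v3.2} {v5.1} (out.j = stage outer ports)


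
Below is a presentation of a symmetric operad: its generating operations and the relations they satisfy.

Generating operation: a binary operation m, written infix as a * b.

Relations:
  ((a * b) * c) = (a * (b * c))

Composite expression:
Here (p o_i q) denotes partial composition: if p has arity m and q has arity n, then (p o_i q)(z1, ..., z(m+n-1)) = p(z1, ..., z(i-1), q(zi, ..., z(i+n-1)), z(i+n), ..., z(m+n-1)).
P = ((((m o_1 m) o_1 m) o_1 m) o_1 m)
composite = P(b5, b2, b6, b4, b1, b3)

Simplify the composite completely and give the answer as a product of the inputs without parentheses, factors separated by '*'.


b5 * b2 * b6 * b4 * b1 * b3

All parenthesizations of m agree; list the b-inputs left to right.
(b5 * b2) collapses to b5 * b2
((b5 * b2) * b6) collapses to b5 * b2 * b6
(((b5 * b2) * b6) * b4) collapses to b5 * b2 * b6 * b4
((((b5 * b2) * b6) * b4) * b1) collapses to b5 * b2 * b6 * b4 * b1
(((((b5 * b2) * b6) * b4) * b1) * b3) collapses to b5 * b2 * b6 * b4 * b1 * b3


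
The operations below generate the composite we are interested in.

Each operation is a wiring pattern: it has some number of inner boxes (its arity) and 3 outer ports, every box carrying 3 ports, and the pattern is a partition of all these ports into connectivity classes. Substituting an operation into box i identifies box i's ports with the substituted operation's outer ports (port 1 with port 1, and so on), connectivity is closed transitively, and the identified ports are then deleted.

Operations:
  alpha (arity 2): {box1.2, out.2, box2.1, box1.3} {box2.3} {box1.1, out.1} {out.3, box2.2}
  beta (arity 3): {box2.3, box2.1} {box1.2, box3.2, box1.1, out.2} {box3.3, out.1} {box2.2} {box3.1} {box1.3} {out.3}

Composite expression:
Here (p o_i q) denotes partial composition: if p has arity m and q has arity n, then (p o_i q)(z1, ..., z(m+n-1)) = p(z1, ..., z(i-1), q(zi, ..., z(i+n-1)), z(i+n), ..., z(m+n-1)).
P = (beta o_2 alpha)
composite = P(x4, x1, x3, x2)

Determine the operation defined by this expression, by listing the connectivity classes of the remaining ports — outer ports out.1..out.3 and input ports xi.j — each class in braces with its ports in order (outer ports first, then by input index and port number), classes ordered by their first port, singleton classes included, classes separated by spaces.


{out.1, x2.3} {out.2, x2.2, x4.1, x4.2} {out.3} {x1.1, x3.2} {x1.2, x1.3, x3.1} {x2.1} {x3.3} {x4.3}


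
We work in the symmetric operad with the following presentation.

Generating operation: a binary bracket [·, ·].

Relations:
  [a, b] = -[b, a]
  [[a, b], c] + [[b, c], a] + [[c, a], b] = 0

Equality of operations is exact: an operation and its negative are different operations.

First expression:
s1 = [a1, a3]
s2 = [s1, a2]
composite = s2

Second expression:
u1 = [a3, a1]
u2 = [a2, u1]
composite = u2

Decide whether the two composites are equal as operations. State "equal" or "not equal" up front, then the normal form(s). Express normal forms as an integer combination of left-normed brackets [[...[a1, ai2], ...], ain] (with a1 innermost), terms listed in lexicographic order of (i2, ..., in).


equal — both sides give [[a1, a3], a2]

The first composite normalizes to [[a1, a3], a2]
The second composite normalizes to [[a1, a3], a2]
Both agree, so they are equal.


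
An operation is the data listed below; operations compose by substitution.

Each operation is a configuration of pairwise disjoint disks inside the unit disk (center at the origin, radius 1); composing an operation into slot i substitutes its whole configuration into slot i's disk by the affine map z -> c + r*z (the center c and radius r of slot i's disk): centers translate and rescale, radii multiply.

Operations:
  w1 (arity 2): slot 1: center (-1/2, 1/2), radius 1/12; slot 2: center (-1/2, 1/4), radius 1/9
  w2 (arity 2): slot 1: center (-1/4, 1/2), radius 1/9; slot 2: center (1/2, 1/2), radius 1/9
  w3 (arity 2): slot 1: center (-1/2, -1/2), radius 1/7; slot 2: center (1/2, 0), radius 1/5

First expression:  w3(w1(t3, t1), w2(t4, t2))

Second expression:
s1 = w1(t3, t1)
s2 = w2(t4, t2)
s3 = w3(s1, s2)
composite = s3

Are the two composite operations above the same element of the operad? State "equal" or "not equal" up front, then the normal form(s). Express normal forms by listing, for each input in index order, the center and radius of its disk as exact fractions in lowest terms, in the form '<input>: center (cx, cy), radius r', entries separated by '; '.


equal — both sides give t1: center (-4/7, -13/28), radius 1/63; t2: center (3/5, 1/10), radius 1/45; t3: center (-4/7, -3/7), radius 1/84; t4: center (9/20, 1/10), radius 1/45

Normal form of the first expression: t1: center (-4/7, -13/28), radius 1/63; t2: center (3/5, 1/10), radius 1/45; t3: center (-4/7, -3/7), radius 1/84; t4: center (9/20, 1/10), radius 1/45
Normal form of the second expression: t1: center (-4/7, -13/28), radius 1/63; t2: center (3/5, 1/10), radius 1/45; t3: center (-4/7, -3/7), radius 1/84; t4: center (9/20, 1/10), radius 1/45
Identical normal forms: equal.


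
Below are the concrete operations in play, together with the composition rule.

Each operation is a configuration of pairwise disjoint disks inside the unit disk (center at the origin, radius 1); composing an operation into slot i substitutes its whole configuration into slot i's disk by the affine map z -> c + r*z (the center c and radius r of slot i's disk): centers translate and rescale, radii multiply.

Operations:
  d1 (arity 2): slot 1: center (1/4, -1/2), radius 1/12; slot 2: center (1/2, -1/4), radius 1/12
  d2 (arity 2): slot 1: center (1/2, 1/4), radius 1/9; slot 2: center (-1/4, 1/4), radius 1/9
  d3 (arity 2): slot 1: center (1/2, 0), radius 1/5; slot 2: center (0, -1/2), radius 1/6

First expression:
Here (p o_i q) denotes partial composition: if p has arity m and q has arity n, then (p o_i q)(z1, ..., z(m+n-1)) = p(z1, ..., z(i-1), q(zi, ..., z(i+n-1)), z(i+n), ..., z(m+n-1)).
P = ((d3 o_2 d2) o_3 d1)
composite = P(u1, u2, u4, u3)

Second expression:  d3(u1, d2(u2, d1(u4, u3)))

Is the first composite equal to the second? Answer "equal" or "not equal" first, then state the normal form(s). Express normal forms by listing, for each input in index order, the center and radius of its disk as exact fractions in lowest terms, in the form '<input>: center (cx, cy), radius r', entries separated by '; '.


equal; the common form is u1: center (1/2, 0), radius 1/5; u2: center (1/12, -11/24), radius 1/54; u3: center (-7/216, -25/54), radius 1/648; u4: center (-1/27, -101/216), radius 1/648

The first expression reduces to u1: center (1/2, 0), radius 1/5; u2: center (1/12, -11/24), radius 1/54; u3: center (-7/216, -25/54), radius 1/648; u4: center (-1/27, -101/216), radius 1/648
The second expression reduces to u1: center (1/2, 0), radius 1/5; u2: center (1/12, -11/24), radius 1/54; u3: center (-7/216, -25/54), radius 1/648; u4: center (-1/27, -101/216), radius 1/648
The normal forms match — equal.


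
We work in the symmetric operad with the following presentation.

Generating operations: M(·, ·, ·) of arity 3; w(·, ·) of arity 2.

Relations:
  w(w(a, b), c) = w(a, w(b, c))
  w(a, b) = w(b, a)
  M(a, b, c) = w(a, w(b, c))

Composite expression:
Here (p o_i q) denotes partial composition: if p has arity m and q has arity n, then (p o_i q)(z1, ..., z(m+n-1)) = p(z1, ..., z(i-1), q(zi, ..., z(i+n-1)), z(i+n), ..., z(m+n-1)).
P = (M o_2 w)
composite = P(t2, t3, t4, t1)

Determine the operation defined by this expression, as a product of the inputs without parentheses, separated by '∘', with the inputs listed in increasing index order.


t1 ∘ t2 ∘ t3 ∘ t4

Key point: M commutes, so take the t-inputs in any fixed order.
w(t3, t4) reduces to t3 ∘ t4
M(t2, w(t3, t4), t1) reduces to t2 ∘ t3 ∘ t4 ∘ t1
sorting the factors by input index: t1 ∘ t2 ∘ t3 ∘ t4


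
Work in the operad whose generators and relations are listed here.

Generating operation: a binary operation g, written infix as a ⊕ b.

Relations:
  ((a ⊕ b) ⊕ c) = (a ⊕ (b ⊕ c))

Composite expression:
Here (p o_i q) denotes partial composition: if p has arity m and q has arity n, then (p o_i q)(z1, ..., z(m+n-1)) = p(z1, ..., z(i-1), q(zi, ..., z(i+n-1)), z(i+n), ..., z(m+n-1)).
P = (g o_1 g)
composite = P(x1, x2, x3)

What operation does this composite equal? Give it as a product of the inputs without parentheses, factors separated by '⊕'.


x1 ⊕ x2 ⊕ x3

The g-tree's shape is irrelevant; the x-reading-order decides.
(x1 ⊕ x2) collapses to x1 ⊕ x2
((x1 ⊕ x2) ⊕ x3) collapses to x1 ⊕ x2 ⊕ x3


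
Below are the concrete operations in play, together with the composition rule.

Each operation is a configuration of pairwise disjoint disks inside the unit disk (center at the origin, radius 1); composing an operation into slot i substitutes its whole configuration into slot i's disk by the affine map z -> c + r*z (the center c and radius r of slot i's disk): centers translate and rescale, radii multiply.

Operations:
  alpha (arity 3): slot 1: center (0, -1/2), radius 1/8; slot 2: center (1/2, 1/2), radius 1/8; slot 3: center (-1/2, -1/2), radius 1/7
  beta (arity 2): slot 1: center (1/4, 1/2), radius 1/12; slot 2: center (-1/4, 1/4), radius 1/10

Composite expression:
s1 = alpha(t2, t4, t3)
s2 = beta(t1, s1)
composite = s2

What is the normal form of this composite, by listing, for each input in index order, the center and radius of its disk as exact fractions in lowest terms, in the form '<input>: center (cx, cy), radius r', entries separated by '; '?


t1: center (1/4, 1/2), radius 1/12; t2: center (-1/4, 1/5), radius 1/80; t3: center (-3/10, 1/5), radius 1/70; t4: center (-1/5, 3/10), radius 1/80

Follow each t-input down from beta: c' goes to c + r*c', radius to r*r'.
t1 passes through 1 substitution, ending at center (1/4, 1/2), radius 1/12
t2 passes through 2 substitutions, ending at center (-1/4, 1/5), radius 1/80
t4 passes through 2 substitutions, ending at center (-1/5, 3/10), radius 1/80
t3 passes through 2 substitutions, ending at center (-3/10, 1/5), radius 1/70


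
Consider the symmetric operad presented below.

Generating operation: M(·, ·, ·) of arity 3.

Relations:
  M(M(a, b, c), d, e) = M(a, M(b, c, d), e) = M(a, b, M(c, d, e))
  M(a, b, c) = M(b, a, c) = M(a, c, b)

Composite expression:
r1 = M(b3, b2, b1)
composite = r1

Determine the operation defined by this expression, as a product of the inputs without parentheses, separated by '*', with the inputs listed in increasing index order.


Reordering under M is free, so list the b-inputs canonically.
M(b3, b2, b1) unparenthesizes to b3 * b2 * b1
sorting the factors by input index: b1 * b2 * b3

b1 * b2 * b3


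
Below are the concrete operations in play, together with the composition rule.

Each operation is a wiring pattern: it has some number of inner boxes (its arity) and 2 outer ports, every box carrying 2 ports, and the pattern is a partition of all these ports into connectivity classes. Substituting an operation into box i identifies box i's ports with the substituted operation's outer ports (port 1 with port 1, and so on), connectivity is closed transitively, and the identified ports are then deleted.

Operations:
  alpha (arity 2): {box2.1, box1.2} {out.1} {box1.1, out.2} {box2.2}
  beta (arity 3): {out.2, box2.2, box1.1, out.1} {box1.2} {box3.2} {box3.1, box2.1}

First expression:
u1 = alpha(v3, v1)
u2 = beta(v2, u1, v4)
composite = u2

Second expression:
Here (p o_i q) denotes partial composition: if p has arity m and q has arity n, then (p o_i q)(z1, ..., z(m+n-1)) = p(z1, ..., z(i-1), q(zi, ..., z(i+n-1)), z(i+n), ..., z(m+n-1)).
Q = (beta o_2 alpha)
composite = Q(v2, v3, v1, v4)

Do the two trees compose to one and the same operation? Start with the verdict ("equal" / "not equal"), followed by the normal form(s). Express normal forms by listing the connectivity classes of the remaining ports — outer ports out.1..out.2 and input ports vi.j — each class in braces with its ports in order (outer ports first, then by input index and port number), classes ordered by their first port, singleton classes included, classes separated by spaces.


equal; the common form is {out.1, out.2, v2.1, v3.1} {v1.1, v3.2} {v1.2} {v2.2} {v4.1} {v4.2}

In normal form, the first expression is {out.1, out.2, v2.1, v3.1} {v1.1, v3.2} {v1.2} {v2.2} {v4.1} {v4.2}
In normal form, the second expression is {out.1, out.2, v2.1, v3.1} {v1.1, v3.2} {v1.2} {v2.2} {v4.1} {v4.2}
The normal forms match — equal.


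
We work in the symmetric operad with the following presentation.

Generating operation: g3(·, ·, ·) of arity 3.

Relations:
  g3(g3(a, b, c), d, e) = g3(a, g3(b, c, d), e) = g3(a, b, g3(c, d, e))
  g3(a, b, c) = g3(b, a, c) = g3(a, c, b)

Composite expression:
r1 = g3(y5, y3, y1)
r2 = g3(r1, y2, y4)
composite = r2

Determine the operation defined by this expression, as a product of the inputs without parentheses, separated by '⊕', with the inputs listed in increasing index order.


Any arrangement under g3 is one operation, so sort the y-inputs.
g3(y5, y3, y1) unparenthesizes to y5 ⊕ y3 ⊕ y1
g3(g3(y5, y3, y1), y2, y4) unparenthesizes to y5 ⊕ y3 ⊕ y1 ⊕ y2 ⊕ y4
reordering the factors by index: y1 ⊕ y2 ⊕ y3 ⊕ y4 ⊕ y5

y1 ⊕ y2 ⊕ y3 ⊕ y4 ⊕ y5


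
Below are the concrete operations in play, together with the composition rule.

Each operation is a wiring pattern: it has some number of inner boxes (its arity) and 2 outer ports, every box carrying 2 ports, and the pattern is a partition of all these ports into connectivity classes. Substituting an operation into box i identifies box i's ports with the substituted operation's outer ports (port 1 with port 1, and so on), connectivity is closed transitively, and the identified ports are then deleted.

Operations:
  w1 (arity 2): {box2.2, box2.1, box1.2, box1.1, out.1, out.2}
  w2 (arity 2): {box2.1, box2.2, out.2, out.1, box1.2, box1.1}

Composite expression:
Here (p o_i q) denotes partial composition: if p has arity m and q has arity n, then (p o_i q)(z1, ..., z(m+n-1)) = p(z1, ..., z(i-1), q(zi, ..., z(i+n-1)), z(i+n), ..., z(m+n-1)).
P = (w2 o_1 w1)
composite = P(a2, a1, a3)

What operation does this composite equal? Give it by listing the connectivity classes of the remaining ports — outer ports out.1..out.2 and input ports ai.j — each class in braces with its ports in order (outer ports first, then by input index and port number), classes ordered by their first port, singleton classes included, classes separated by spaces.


{out.1, out.2, a1.1, a1.2, a2.1, a2.2, a3.1, a3.2}

Reachability decides: close wires over w2-identified ports.
after w1, the pattern on (a2, a1) reads {out.1, out.2, a1.1, a1.2, a2.1, a2.2} (out.j = its outer ports)
after w2, the pattern on (a2, a1, a3) reads {out.1, out.2, a1.1, a1.2, a2.1, a2.2, a3.1, a3.2} (out.j = its outer ports)


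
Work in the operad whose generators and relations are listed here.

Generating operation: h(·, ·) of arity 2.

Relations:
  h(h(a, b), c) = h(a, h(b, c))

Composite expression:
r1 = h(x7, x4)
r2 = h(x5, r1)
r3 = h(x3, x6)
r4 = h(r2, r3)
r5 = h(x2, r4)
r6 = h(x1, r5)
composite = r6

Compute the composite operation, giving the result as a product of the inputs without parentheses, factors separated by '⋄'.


x1 ⋄ x2 ⋄ x5 ⋄ x7 ⋄ x4 ⋄ x3 ⋄ x6

Associativity of h dissolves the nesting; only the x-input order survives.
h(x7, x4) spells out as x7 ⋄ x4
h(x5, h(x7, x4)) spells out as x5 ⋄ x7 ⋄ x4
h(x3, x6) spells out as x3 ⋄ x6
h(h(x5, h(x7, x4)), h(x3, x6)) spells out as x5 ⋄ x7 ⋄ x4 ⋄ x3 ⋄ x6
h(x2, h(h(x5, h(x7, x4)), h(x3, x6))) spells out as x2 ⋄ x5 ⋄ x7 ⋄ x4 ⋄ x3 ⋄ x6
h(x1, h(x2, h(h(x5, h(x7, x4)), h(x3, x6)))) spells out as x1 ⋄ x2 ⋄ x5 ⋄ x7 ⋄ x4 ⋄ x3 ⋄ x6


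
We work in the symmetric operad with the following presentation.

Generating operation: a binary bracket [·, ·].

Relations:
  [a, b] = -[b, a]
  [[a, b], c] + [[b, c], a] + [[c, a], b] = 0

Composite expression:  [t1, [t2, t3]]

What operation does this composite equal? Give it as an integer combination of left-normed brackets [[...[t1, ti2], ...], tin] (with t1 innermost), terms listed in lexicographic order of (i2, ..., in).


In the tensor algebra, words opening t1 carry the t1-anchored form.
Composite bracket: [t1, [t2, t3]]
Full expansion: 4 signed words from ab - ba (2^2 = 4).
The t1-initial words carry the normal form:
  t1t2t3 (sign +1) contributes +[[t1, t2], t3]
  t1t3t2 (sign -1) contributes -[[t1, t3], t2]

[[t1, t2], t3] - [[t1, t3], t2]


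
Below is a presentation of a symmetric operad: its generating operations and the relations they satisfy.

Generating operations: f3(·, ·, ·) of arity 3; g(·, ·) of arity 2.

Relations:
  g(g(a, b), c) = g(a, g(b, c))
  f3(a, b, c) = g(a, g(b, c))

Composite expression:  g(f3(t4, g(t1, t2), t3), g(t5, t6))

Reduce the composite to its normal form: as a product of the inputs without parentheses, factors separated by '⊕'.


t4 ⊕ t1 ⊕ t2 ⊕ t3 ⊕ t5 ⊕ t6


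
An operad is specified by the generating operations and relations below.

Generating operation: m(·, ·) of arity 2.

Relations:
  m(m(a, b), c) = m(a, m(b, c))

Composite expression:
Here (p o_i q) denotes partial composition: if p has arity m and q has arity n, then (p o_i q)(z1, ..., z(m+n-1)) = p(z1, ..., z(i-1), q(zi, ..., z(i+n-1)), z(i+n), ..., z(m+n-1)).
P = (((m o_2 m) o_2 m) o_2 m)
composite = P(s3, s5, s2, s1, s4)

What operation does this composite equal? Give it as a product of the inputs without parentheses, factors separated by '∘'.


s3 ∘ s5 ∘ s2 ∘ s1 ∘ s4

Under associativity of m, the answer is the s's in reading order.
m(s5, s2) spells out as s5 ∘ s2
m(m(s5, s2), s1) spells out as s5 ∘ s2 ∘ s1
m(m(m(s5, s2), s1), s4) spells out as s5 ∘ s2 ∘ s1 ∘ s4
m(s3, m(m(m(s5, s2), s1), s4)) spells out as s3 ∘ s5 ∘ s2 ∘ s1 ∘ s4


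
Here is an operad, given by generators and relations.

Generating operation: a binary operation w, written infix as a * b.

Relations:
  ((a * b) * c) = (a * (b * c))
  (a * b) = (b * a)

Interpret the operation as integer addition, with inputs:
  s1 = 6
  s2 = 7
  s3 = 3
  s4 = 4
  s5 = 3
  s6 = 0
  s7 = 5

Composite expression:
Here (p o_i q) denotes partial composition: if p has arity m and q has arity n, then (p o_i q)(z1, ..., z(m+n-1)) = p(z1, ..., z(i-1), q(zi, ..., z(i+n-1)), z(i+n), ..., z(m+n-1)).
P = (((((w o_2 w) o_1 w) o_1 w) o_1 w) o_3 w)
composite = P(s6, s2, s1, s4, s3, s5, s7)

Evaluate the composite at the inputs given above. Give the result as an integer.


28


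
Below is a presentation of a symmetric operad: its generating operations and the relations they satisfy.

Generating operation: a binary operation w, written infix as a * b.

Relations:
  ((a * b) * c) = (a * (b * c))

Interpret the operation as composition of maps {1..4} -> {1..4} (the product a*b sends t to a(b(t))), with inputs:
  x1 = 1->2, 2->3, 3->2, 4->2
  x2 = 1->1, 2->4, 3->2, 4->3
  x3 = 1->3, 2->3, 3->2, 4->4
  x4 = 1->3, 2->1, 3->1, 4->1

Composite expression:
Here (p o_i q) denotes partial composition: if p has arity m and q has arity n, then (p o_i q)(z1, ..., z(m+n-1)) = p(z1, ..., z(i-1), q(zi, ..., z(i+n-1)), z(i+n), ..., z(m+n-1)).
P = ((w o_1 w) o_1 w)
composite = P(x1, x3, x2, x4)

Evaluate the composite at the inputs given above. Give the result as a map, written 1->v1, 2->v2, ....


1->2, 2->2, 3->2, 4->2

(x1 * x3) = 1->2, 2->2, 3->3, 4->2
((x1 * x3) * x2) = 1->2, 2->2, 3->2, 4->3
(((x1 * x3) * x2) * x4) = 1->2, 2->2, 3->2, 4->2


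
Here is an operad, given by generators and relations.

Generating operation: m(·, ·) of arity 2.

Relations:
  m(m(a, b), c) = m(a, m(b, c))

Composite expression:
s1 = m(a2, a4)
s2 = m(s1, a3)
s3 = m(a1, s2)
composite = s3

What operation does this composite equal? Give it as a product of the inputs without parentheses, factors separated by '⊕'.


The m-tree's shape is irrelevant; the a-reading-order decides.
m(a2, a4) spells out as a2 ⊕ a4
m(m(a2, a4), a3) spells out as a2 ⊕ a4 ⊕ a3
m(a1, m(m(a2, a4), a3)) spells out as a1 ⊕ a2 ⊕ a4 ⊕ a3

a1 ⊕ a2 ⊕ a4 ⊕ a3


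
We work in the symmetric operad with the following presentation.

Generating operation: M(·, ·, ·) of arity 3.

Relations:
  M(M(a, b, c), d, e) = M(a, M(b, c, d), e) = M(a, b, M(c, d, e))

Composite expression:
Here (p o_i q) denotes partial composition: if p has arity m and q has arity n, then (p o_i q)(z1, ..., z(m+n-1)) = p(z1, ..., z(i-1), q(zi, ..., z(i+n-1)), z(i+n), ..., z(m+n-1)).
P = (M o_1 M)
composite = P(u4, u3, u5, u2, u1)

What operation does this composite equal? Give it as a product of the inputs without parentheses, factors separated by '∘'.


Under associativity of M, the answer is the u's in reading order.
M(u4, u3, u5) linearizes to u4 ∘ u3 ∘ u5
M(M(u4, u3, u5), u2, u1) linearizes to u4 ∘ u3 ∘ u5 ∘ u2 ∘ u1

u4 ∘ u3 ∘ u5 ∘ u2 ∘ u1


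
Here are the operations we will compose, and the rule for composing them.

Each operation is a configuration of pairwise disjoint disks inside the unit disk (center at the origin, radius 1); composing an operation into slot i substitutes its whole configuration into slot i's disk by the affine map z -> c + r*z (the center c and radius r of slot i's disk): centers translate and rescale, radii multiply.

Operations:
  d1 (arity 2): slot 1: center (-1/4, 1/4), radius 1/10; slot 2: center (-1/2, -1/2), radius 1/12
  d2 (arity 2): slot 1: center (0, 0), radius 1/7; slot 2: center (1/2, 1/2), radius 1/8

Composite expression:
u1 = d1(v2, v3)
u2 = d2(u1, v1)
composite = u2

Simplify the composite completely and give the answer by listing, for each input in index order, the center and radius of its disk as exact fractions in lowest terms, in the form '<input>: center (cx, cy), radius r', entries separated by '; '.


v1: center (1/2, 1/2), radius 1/8; v2: center (-1/28, 1/28), radius 1/70; v3: center (-1/14, -1/14), radius 1/84

Each v-disk chains the slot maps above it in d2; radii multiply.
v2: after 2 affine steps, its disk has center (-1/28, 1/28), radius 1/70
v3: after 2 affine steps, its disk has center (-1/14, -1/14), radius 1/84
v1: after 1 affine step, its disk has center (1/2, 1/2), radius 1/8


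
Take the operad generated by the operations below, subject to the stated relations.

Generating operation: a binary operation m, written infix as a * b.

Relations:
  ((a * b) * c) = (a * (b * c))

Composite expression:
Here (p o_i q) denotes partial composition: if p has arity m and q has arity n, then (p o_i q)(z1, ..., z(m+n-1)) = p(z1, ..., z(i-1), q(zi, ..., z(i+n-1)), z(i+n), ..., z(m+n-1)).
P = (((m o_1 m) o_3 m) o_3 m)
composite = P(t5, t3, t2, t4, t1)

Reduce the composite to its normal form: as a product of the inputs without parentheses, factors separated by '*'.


All parenthesizations of m agree; list the t-inputs left to right.
(t5 * t3) spells out as t5 * t3
(t2 * t4) spells out as t2 * t4
((t2 * t4) * t1) spells out as t2 * t4 * t1
((t5 * t3) * ((t2 * t4) * t1)) spells out as t5 * t3 * t2 * t4 * t1

t5 * t3 * t2 * t4 * t1


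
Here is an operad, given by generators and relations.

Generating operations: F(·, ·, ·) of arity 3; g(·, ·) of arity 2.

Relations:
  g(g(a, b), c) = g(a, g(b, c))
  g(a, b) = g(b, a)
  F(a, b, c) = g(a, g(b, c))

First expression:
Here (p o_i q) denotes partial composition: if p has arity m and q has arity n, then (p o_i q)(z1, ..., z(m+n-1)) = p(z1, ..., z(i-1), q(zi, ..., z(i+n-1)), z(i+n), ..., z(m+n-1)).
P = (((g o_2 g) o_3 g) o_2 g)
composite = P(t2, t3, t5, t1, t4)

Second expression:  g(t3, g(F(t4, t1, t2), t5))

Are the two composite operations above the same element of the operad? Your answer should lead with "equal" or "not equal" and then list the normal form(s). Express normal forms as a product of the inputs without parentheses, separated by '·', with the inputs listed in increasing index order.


equal; both compose to t1 · t2 · t3 · t4 · t5


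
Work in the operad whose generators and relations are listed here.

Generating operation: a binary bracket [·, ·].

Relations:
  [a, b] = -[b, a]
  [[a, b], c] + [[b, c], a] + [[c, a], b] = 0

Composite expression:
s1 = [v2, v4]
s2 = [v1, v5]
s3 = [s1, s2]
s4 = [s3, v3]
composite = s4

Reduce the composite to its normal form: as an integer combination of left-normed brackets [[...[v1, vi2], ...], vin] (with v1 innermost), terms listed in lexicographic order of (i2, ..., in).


In the tensor algebra, words opening v1 carry the v1-anchored form.
Composite bracket: [[[v2, v4], [v1, v5]], v3]
Applying ab - ba throughout gives 16 signed words (2^4 = 16).
Coefficients come from the v1-initial words:
  v1v5v2v4v3 appears with sign -1, giving the term -[[[[v1, v5], v2], v4], v3]
  v1v5v4v2v3 appears with sign +1, giving the term +[[[[v1, v5], v4], v2], v3]

-[[[[v1, v5], v2], v4], v3] + [[[[v1, v5], v4], v2], v3]


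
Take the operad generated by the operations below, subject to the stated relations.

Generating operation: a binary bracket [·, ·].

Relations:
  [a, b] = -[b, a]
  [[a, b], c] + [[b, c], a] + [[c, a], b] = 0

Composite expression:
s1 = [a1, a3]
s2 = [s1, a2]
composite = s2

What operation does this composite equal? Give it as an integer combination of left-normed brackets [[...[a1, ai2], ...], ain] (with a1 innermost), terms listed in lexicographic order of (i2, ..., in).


[[a1, a3], a2]


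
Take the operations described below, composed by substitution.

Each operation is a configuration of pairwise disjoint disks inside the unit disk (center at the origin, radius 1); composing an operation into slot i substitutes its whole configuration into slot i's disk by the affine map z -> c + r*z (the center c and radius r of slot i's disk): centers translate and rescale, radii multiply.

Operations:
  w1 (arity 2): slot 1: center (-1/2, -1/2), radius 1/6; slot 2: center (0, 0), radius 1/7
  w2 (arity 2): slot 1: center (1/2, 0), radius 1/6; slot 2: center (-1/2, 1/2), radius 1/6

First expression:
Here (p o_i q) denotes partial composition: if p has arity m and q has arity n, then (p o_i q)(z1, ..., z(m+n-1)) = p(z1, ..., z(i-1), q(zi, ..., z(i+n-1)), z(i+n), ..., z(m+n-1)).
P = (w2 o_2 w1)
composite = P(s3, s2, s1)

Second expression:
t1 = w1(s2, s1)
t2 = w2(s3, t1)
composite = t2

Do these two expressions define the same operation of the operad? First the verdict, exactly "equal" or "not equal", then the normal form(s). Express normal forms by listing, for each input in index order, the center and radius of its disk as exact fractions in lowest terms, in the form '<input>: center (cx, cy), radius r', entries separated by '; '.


The first composite normalizes to s1: center (-1/2, 1/2), radius 1/42; s2: center (-7/12, 5/12), radius 1/36; s3: center (1/2, 0), radius 1/6
The second composite normalizes to s1: center (-1/2, 1/2), radius 1/42; s2: center (-7/12, 5/12), radius 1/36; s3: center (1/2, 0), radius 1/6
Same normal form: equal.

equal; the common form is s1: center (-1/2, 1/2), radius 1/42; s2: center (-7/12, 5/12), radius 1/36; s3: center (1/2, 0), radius 1/6


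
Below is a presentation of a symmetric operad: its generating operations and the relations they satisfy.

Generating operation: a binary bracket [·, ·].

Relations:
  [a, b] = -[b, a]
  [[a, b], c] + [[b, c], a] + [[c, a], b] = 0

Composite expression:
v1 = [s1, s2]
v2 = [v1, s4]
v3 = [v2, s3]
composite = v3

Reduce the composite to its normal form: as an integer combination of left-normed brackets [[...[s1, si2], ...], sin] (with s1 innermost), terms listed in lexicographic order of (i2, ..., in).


Skip Jacobi rewriting: expand, keep s1-initial words, read off terms.
Composite bracket: [[[s1, s2], s4], s3]
Applying ab - ba throughout gives 8 signed words (2^3 = 8).
Only words starting with s1 matter:
  sign of s1s2s4s3 is +1, so it contributes +[[[s1, s2], s4], s3]

[[[s1, s2], s4], s3]
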